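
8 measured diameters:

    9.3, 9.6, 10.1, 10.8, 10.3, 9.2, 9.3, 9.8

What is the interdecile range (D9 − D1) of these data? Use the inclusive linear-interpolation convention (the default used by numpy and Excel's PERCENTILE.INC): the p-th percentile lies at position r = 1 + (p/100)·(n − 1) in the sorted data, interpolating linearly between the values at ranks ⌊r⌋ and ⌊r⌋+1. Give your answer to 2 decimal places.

1.18

Sorted: 9.2, 9.3, 9.3, 9.6, 9.8, 10.1, 10.3, 10.8.
n = 8.
P10: r = 1.7; ranks 1–2 are 9.2, 9.3; interpolating gives 9.27.
P90: r = 7.3; ranks 7–8 are 10.3, 10.8; interpolating gives 10.45.
Difference: 10.45 − 9.27 = 1.18.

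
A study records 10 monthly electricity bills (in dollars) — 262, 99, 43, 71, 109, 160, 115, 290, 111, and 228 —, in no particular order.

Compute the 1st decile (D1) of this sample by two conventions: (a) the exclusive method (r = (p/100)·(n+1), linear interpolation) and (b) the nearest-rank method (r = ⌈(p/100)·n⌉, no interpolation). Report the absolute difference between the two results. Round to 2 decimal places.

Sorted: 43, 71, 99, 109, 111, 115, 160, 228, 262, 290.
n = 10.
(a) r = 1.1; between ranks 1 (43) and 2 (71): 45.8.
(b) the nearest-rank method: rank 1 → 43.
|45.8 − 43| = 2.8.

2.80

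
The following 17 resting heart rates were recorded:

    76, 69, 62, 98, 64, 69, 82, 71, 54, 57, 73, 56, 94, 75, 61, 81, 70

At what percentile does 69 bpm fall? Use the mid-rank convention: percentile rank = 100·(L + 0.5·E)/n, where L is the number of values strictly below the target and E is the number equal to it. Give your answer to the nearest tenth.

Sorted: 54, 56, 57, 61, 62, 64, 69, 69, 70, 71, 73, 75, 76, 81, 82, 94, 98.
Count below 69: L = 6; count equal: E = 2; n = 17.
Percentile rank = 100·(6 + 0.5·2)/17 = 100·7/17 = 41.18.

41.2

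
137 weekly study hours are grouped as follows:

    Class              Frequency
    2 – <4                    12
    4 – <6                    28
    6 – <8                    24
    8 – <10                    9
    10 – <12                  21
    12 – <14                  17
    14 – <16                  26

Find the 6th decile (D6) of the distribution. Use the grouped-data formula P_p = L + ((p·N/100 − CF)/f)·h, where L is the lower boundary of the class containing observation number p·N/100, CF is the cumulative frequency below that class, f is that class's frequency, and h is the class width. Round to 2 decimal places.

N = 137; target position k = 60/100 · 137 = 82.2.
Cumulative frequencies: 12, 40, 64, 73, 94, 111, 137.
Observation 82.2 falls in the class 10 – <12.
L = 10, CF = 73, f = 21, h = 2.
P60 = 10 + ((82.2 − 73)/21)·2 = 10 + 0.87619 = 10.8762.

10.88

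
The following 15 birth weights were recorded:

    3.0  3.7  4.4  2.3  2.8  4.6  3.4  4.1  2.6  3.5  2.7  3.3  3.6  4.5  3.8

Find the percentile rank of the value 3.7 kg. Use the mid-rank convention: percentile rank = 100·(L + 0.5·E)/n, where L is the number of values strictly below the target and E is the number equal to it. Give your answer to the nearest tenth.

Sorted: 2.3, 2.6, 2.7, 2.8, 3.0, 3.3, 3.4, 3.5, 3.6, 3.7, 3.8, 4.1, 4.4, 4.5, 4.6.
Count below 3.7: L = 9; count equal: E = 1; n = 15.
Percentile rank = 100·(9 + 0.5·1)/15 = 100·9.5/15 = 63.33.

63.3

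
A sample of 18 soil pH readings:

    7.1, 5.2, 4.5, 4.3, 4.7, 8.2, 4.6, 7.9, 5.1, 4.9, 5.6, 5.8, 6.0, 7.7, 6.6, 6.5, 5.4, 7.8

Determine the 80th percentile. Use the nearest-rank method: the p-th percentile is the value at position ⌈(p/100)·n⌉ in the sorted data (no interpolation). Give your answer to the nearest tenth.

Sorted: 4.3, 4.5, 4.6, 4.7, 4.9, 5.1, 5.2, 5.4, 5.6, 5.8, 6.0, 6.5, 6.6, 7.1, 7.7, 7.8, 7.9, 8.2.
n = 18.
Position = ⌈80/100 · 18⌉ = ⌈14.4⌉ = 15.
The value at rank 15 is 7.7.

7.7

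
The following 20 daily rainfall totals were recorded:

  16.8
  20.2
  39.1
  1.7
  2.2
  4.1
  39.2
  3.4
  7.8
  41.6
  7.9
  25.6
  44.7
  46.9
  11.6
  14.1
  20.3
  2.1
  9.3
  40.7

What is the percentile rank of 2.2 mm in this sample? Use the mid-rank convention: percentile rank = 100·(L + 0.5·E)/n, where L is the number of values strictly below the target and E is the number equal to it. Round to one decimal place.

Sorted: 1.7, 2.1, 2.2, 3.4, 4.1, 7.8, 7.9, 9.3, 11.6, 14.1, 16.8, 20.2, 20.3, 25.6, 39.1, 39.2, 40.7, 41.6, 44.7, 46.9.
Count below 2.2: L = 2; count equal: E = 1; n = 20.
Percentile rank = 100·(2 + 0.5·1)/20 = 100·2.5/20 = 12.5.

12.5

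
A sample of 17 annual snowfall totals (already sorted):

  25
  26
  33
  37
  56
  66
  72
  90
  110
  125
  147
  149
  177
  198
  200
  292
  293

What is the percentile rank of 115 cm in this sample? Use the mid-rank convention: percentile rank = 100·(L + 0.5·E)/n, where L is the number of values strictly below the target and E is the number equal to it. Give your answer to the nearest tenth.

Count below 115: L = 9; count equal: E = 0; n = 17.
Percentile rank = 100·(9 + 0.5·0)/17 = 100·9/17 = 52.94.

52.9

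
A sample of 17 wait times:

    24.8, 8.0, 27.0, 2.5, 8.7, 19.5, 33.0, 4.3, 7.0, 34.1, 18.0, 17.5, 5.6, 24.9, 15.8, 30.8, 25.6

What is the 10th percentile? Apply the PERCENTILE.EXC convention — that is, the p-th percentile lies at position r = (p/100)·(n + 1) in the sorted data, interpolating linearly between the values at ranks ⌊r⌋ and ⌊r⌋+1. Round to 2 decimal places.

3.94

Sorted: 2.5, 4.3, 5.6, 7.0, 8.0, 8.7, 15.8, 17.5, 18.0, 19.5, 24.8, 24.9, 25.6, 27.0, 30.8, 33.0, 34.1.
n = 17.
r = (10/100)·(17 + 1) = 1.8.
Rank 1 is 2.5 and rank 2 is 4.3.
Interpolate: 2.5 + 0.8·(4.3 − 2.5) = 2.5 + 0.8·1.8 = 3.94.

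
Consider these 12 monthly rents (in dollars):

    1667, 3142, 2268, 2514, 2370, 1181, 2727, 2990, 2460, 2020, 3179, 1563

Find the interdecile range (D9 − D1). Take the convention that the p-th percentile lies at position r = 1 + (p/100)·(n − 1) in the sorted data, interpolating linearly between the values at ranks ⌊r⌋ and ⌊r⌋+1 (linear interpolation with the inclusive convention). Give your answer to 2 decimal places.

1553.40

Sorted: 1181, 1563, 1667, 2020, 2268, 2370, 2460, 2514, 2727, 2990, 3142, 3179.
n = 12.
P10: r = 2.1; ranks 2–3 are 1563, 1667; interpolating gives 1573.4.
P90: r = 10.9; ranks 10–11 are 2990, 3142; interpolating gives 3126.8.
Difference: 3126.8 − 1573.4 = 1553.4.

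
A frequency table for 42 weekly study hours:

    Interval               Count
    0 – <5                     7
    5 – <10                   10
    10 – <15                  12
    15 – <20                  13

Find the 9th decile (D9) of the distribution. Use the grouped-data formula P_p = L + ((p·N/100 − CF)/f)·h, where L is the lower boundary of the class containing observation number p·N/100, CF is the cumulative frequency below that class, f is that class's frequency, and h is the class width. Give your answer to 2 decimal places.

18.38

N = 42; target position k = 90/100 · 42 = 37.8.
Cumulative frequencies: 7, 17, 29, 42.
Observation 37.8 falls in the class 15 – <20.
L = 15, CF = 29, f = 13, h = 5.
P90 = 15 + ((37.8 − 29)/13)·5 = 15 + 3.38462 = 18.3846.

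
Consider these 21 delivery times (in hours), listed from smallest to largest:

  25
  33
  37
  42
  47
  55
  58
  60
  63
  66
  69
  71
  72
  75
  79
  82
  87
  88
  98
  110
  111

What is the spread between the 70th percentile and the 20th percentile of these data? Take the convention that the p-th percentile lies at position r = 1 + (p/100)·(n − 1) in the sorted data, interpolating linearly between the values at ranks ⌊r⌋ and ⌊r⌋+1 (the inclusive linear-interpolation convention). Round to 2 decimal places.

32.00

n = 21.
P20: r = 5 (integer) → 47.
P70: r = 15 (integer) → 79.
Difference: 79 − 47 = 32.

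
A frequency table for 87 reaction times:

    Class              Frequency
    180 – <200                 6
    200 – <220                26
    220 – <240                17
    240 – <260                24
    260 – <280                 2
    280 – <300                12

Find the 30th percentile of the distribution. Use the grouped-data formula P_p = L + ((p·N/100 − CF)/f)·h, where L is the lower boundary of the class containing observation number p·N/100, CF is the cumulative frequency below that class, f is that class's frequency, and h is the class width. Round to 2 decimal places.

N = 87; target position k = 30/100 · 87 = 26.1.
Cumulative frequencies: 6, 32, 49, 73, 75, 87.
Observation 26.1 falls in the class 200 – <220.
L = 200, CF = 6, f = 26, h = 20.
P30 = 200 + ((26.1 − 6)/26)·20 = 200 + 15.4615 = 215.462.

215.46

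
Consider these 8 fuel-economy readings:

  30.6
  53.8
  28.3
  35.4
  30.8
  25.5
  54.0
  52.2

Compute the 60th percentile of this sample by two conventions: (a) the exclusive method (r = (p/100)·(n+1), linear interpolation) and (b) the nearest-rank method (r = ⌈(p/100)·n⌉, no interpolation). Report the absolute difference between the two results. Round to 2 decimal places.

Sorted: 25.5, 28.3, 30.6, 30.8, 35.4, 52.2, 53.8, 54.0.
n = 8.
(a) r = 5.4; between ranks 5 (35.4) and 6 (52.2): 42.12.
(b) the nearest-rank method: rank 5 → 35.4.
|42.12 − 35.4| = 6.72.

6.72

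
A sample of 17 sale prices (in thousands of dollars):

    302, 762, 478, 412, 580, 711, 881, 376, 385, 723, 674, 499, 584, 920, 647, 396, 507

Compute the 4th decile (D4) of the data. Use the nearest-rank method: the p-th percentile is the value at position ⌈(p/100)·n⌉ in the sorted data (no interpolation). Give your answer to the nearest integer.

Sorted: 302, 376, 385, 396, 412, 478, 499, 507, 580, 584, 647, 674, 711, 723, 762, 881, 920.
n = 17.
Position = ⌈40/100 · 17⌉ = ⌈6.8⌉ = 7.
The value at rank 7 is 499.

499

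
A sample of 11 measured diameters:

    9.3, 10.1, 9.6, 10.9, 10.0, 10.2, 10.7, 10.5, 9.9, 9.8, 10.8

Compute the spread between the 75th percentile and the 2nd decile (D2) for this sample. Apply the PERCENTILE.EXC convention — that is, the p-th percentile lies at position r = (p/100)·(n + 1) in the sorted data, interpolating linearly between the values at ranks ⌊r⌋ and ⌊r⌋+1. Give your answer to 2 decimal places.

Sorted: 9.3, 9.6, 9.8, 9.9, 10.0, 10.1, 10.2, 10.5, 10.7, 10.8, 10.9.
n = 11.
P20: r = 2.4; ranks 2–3 are 9.6, 9.8; interpolating gives 9.68.
P75: r = 9 (integer) → 10.7.
Difference: 10.7 − 9.68 = 1.02.

1.02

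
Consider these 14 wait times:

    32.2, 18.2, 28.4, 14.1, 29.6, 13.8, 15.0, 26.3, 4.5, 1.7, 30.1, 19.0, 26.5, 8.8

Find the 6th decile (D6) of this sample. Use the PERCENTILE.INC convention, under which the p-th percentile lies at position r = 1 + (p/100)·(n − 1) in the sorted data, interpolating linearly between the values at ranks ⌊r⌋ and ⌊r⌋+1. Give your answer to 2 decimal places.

Sorted: 1.7, 4.5, 8.8, 13.8, 14.1, 15.0, 18.2, 19.0, 26.3, 26.5, 28.4, 29.6, 30.1, 32.2.
n = 14.
r = 1 + (60/100)·(14 − 1) = 1 + 7.8 = 8.8.
Rank 8 is 19.0 and rank 9 is 26.3.
Interpolate: 19.0 + 0.8·(26.3 − 19.0) = 19.0 + 0.8·7.3 = 24.84.

24.84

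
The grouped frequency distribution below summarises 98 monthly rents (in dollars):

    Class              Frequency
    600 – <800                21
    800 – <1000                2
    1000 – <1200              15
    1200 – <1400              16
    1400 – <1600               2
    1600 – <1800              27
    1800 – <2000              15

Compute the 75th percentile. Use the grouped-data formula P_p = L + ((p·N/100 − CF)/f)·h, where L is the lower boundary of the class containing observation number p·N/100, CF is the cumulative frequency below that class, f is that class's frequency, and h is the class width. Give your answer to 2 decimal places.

N = 98; target position k = 75/100 · 98 = 73.5.
Cumulative frequencies: 21, 23, 38, 54, 56, 83, 98.
Observation 73.5 falls in the class 1600 – <1800.
L = 1600, CF = 56, f = 27, h = 200.
P75 = 1600 + ((73.5 − 56)/27)·200 = 1600 + 129.63 = 1729.63.

1729.63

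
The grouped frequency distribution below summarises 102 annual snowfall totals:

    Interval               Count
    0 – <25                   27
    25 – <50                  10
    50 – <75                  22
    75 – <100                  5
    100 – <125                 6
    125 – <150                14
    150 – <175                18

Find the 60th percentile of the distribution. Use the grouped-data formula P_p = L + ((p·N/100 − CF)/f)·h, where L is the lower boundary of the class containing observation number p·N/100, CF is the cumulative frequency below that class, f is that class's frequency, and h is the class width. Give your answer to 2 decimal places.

N = 102; target position k = 60/100 · 102 = 61.2.
Cumulative frequencies: 27, 37, 59, 64, 70, 84, 102.
Observation 61.2 falls in the class 75 – <100.
L = 75, CF = 59, f = 5, h = 25.
P60 = 75 + ((61.2 − 59)/5)·25 = 75 + 11 = 86.

86.00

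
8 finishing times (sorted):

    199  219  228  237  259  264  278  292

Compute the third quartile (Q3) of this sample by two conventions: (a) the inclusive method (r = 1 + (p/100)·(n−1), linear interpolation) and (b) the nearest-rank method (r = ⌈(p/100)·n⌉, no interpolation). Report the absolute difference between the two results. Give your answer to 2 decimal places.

3.50

n = 8.
(a) r = 6.25; between ranks 6 (264) and 7 (278): 267.5.
(b) the nearest-rank method: rank 6 → 264.
|267.5 − 264| = 3.5.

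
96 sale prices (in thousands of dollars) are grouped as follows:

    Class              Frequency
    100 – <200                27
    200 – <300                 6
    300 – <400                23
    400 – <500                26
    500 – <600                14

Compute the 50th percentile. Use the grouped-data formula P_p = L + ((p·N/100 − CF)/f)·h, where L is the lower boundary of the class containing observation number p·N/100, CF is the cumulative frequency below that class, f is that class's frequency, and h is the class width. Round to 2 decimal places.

365.22

N = 96; target position k = 50/100 · 96 = 48.
Cumulative frequencies: 27, 33, 56, 82, 96.
Observation 48 falls in the class 300 – <400.
L = 300, CF = 33, f = 23, h = 100.
P50 = 300 + ((48 − 33)/23)·100 = 300 + 65.2174 = 365.217.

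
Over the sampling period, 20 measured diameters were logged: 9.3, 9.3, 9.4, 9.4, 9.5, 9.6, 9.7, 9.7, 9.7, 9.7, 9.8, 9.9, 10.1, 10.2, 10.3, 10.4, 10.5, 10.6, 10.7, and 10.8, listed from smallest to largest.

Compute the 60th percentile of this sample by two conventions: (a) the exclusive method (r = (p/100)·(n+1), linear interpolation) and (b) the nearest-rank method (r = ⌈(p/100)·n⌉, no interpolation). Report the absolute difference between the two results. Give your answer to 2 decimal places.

0.12

n = 20.
(a) r = 12.6; between ranks 12 (9.9) and 13 (10.1): 10.02.
(b) the nearest-rank method: rank 12 → 9.9.
|10.02 − 9.9| = 0.12.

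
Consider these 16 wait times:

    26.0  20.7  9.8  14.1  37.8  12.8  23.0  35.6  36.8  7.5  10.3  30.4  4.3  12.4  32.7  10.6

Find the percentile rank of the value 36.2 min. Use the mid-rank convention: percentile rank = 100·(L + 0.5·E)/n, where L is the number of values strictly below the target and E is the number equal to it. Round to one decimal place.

Sorted: 4.3, 7.5, 9.8, 10.3, 10.6, 12.4, 12.8, 14.1, 20.7, 23.0, 26.0, 30.4, 32.7, 35.6, 36.8, 37.8.
Count below 36.2: L = 14; count equal: E = 0; n = 16.
Percentile rank = 100·(14 + 0.5·0)/16 = 100·14/16 = 87.5.

87.5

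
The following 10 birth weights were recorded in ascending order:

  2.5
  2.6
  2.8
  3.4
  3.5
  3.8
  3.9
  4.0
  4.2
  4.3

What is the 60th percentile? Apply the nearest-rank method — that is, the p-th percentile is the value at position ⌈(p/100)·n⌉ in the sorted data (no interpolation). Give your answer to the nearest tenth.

n = 10.
Position = ⌈60/100 · 10⌉ = ⌈6⌉ = 6.
The value at rank 6 is 3.8.

3.8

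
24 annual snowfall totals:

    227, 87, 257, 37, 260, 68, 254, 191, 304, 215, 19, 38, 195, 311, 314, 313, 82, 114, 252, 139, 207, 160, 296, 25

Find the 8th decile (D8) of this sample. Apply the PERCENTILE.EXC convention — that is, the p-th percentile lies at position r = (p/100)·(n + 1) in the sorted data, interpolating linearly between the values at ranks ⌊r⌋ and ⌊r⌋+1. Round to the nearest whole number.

Sorted: 19, 25, 37, 38, 68, 82, 87, 114, 139, 160, 191, 195, 207, 215, 227, 252, 254, 257, 260, 296, 304, 311, 313, 314.
n = 24.
r = (80/100)·(24 + 1) = 20.
r is an integer, so P80 is the value at rank 20: 296.

296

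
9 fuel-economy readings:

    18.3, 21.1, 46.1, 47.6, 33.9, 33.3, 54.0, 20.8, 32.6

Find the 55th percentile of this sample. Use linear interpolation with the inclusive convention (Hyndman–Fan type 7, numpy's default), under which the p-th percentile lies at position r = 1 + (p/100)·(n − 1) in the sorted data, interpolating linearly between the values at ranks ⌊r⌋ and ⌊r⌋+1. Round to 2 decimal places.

Sorted: 18.3, 20.8, 21.1, 32.6, 33.3, 33.9, 46.1, 47.6, 54.0.
n = 9.
r = 1 + (55/100)·(9 − 1) = 1 + 4.4 = 5.4.
Rank 5 is 33.3 and rank 6 is 33.9.
Interpolate: 33.3 + 0.4·(33.9 − 33.3) = 33.3 + 0.4·0.6 = 33.54.

33.54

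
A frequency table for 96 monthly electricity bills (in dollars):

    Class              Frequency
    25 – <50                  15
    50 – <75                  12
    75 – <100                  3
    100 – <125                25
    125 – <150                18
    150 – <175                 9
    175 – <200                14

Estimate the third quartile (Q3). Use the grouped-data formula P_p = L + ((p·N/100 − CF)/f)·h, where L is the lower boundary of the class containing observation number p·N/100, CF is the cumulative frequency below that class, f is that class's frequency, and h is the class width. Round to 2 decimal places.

148.61

N = 96; target position k = 75/100 · 96 = 72.
Cumulative frequencies: 15, 27, 30, 55, 73, 82, 96.
Observation 72 falls in the class 125 – <150.
L = 125, CF = 55, f = 18, h = 25.
P75 = 125 + ((72 − 55)/18)·25 = 125 + 23.6111 = 148.611.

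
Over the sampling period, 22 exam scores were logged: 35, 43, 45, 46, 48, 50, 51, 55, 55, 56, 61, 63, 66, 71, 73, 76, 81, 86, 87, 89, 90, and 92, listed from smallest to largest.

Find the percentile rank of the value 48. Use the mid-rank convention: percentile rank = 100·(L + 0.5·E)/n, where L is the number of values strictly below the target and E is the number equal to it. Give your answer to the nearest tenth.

Count below 48: L = 4; count equal: E = 1; n = 22.
Percentile rank = 100·(4 + 0.5·1)/22 = 100·4.5/22 = 20.45.

20.5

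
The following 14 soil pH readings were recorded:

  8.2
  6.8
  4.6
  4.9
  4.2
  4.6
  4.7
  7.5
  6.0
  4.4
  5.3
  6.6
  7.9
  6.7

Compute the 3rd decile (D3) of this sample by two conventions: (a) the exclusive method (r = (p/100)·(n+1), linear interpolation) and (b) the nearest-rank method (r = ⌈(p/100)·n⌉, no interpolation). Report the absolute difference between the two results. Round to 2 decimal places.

Sorted: 4.2, 4.4, 4.6, 4.6, 4.7, 4.9, 5.3, 6.0, 6.6, 6.7, 6.8, 7.5, 7.9, 8.2.
n = 14.
(a) r = 4.5; between ranks 4 (4.6) and 5 (4.7): 4.65.
(b) the nearest-rank method: rank 5 → 4.7.
|4.65 − 4.7| = 0.05.

0.05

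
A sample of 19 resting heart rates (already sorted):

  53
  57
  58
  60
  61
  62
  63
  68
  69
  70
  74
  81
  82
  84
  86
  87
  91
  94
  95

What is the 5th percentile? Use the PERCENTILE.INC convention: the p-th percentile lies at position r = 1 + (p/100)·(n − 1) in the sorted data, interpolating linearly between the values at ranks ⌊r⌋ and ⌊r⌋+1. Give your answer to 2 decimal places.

56.60

n = 19.
r = 1 + (5/100)·(19 − 1) = 1 + 0.9 = 1.9.
Rank 1 is 53 and rank 2 is 57.
Interpolate: 53 + 0.9·(57 − 53) = 53 + 0.9·4 = 56.6.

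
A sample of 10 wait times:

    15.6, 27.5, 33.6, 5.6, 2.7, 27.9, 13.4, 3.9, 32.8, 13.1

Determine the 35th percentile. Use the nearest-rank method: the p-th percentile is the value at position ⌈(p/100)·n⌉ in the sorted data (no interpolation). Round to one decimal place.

13.1

Sorted: 2.7, 3.9, 5.6, 13.1, 13.4, 15.6, 27.5, 27.9, 32.8, 33.6.
n = 10.
Position = ⌈35/100 · 10⌉ = ⌈3.5⌉ = 4.
The value at rank 4 is 13.1.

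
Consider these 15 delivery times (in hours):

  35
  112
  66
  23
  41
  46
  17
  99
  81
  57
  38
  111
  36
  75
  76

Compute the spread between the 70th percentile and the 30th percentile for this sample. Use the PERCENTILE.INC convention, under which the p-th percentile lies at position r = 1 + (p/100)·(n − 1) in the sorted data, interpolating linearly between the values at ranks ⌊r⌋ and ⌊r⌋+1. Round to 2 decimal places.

37.20

Sorted: 17, 23, 35, 36, 38, 41, 46, 57, 66, 75, 76, 81, 99, 111, 112.
n = 15.
P30: r = 5.2; ranks 5–6 are 38, 41; interpolating gives 38.6.
P70: r = 10.8; ranks 10–11 are 75, 76; interpolating gives 75.8.
Difference: 75.8 − 38.6 = 37.2.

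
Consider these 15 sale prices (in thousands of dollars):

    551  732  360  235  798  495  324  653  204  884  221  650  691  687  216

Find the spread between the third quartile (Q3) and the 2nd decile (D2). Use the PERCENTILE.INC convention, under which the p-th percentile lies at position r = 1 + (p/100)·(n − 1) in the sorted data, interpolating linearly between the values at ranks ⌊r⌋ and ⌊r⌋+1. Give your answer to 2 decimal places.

456.80

Sorted: 204, 216, 221, 235, 324, 360, 495, 551, 650, 653, 687, 691, 732, 798, 884.
n = 15.
P20: r = 3.8; ranks 3–4 are 221, 235; interpolating gives 232.2.
P75: r = 11.5; ranks 11–12 are 687, 691; interpolating gives 689.
Difference: 689 − 232.2 = 456.8.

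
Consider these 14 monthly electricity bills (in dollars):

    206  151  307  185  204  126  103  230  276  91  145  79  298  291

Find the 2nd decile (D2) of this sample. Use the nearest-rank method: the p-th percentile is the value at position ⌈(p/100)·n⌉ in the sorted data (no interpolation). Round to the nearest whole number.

Sorted: 79, 91, 103, 126, 145, 151, 185, 204, 206, 230, 276, 291, 298, 307.
n = 14.
Position = ⌈20/100 · 14⌉ = ⌈2.8⌉ = 3.
The value at rank 3 is 103.

103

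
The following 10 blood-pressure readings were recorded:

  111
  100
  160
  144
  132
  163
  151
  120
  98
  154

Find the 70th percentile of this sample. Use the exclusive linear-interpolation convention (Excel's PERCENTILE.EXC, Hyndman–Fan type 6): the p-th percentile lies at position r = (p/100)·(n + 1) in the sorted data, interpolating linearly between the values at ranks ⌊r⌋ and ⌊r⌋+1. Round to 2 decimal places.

Sorted: 98, 100, 111, 120, 132, 144, 151, 154, 160, 163.
n = 10.
r = (70/100)·(10 + 1) = 7.7.
Rank 7 is 151 and rank 8 is 154.
Interpolate: 151 + 0.7·(154 − 151) = 151 + 0.7·3 = 153.1.

153.10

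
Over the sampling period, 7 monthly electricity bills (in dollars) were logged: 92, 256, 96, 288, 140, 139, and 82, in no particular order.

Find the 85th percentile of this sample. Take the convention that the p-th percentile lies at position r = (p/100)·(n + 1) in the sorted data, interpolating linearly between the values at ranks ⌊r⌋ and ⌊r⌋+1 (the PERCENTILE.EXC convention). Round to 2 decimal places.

281.60

Sorted: 82, 92, 96, 139, 140, 256, 288.
n = 7.
r = (85/100)·(7 + 1) = 6.8.
Rank 6 is 256 and rank 7 is 288.
Interpolate: 256 + 0.8·(288 − 256) = 256 + 0.8·32 = 281.6.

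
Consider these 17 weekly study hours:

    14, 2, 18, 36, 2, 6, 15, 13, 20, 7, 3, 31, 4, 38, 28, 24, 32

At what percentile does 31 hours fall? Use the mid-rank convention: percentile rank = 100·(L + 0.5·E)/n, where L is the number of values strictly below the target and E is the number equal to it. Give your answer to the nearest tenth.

79.4

Sorted: 2, 2, 3, 4, 6, 7, 13, 14, 15, 18, 20, 24, 28, 31, 32, 36, 38.
Count below 31: L = 13; count equal: E = 1; n = 17.
Percentile rank = 100·(13 + 0.5·1)/17 = 100·13.5/17 = 79.41.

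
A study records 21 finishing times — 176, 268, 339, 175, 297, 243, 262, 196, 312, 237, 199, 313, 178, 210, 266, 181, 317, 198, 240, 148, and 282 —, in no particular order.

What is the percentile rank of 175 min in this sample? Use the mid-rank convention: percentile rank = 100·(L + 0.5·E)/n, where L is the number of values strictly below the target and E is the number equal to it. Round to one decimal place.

Sorted: 148, 175, 176, 178, 181, 196, 198, 199, 210, 237, 240, 243, 262, 266, 268, 282, 297, 312, 313, 317, 339.
Count below 175: L = 1; count equal: E = 1; n = 21.
Percentile rank = 100·(1 + 0.5·1)/21 = 100·1.5/21 = 7.143.

7.1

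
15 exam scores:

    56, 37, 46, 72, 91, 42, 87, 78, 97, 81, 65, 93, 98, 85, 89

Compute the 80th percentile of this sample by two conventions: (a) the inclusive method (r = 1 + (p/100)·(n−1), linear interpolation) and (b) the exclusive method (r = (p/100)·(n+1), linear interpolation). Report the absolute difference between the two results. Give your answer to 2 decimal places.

1.20

Sorted: 37, 42, 46, 56, 65, 72, 78, 81, 85, 87, 89, 91, 93, 97, 98.
n = 15.
(a) r = 12.2; between ranks 12 (91) and 13 (93): 91.4.
(b) r = 12.8; between ranks 12 (91) and 13 (93): 92.6.
|91.4 − 92.6| = 1.2.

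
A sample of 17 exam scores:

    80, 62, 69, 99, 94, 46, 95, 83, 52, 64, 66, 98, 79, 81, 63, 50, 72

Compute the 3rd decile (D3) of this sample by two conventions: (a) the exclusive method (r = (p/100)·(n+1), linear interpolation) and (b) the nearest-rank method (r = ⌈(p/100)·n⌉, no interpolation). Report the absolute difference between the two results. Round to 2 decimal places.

0.60

Sorted: 46, 50, 52, 62, 63, 64, 66, 69, 72, 79, 80, 81, 83, 94, 95, 98, 99.
n = 17.
(a) r = 5.4; between ranks 5 (63) and 6 (64): 63.4.
(b) the nearest-rank method: rank 6 → 64.
|63.4 − 64| = 0.6.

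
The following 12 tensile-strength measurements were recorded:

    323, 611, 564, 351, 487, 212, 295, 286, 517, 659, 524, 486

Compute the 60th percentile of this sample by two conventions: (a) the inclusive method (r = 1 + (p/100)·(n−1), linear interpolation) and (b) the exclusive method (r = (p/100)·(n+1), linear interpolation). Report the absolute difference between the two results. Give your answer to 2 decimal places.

Sorted: 212, 286, 295, 323, 351, 486, 487, 517, 524, 564, 611, 659.
n = 12.
(a) r = 7.6; between ranks 7 (487) and 8 (517): 505.
(b) r = 7.8; between ranks 7 (487) and 8 (517): 511.
|505 − 511| = 6.

6.00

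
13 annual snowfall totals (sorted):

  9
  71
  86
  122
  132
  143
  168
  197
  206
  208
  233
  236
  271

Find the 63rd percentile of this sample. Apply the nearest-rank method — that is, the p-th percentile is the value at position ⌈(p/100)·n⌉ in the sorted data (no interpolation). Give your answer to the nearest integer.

n = 13.
Position = ⌈63/100 · 13⌉ = ⌈8.19⌉ = 9.
The value at rank 9 is 206.

206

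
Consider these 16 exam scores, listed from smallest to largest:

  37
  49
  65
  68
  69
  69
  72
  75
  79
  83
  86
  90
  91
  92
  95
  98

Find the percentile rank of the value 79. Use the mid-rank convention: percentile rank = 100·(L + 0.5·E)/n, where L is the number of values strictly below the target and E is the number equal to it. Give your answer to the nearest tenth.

53.1

Count below 79: L = 8; count equal: E = 1; n = 16.
Percentile rank = 100·(8 + 0.5·1)/16 = 100·8.5/16 = 53.12.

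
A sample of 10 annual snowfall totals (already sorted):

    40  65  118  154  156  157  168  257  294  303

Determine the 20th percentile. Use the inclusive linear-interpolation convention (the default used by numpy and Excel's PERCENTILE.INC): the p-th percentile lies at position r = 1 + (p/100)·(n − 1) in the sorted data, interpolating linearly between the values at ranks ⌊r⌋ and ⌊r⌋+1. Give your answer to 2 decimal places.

107.40

n = 10.
r = 1 + (20/100)·(10 − 1) = 1 + 1.8 = 2.8.
Rank 2 is 65 and rank 3 is 118.
Interpolate: 65 + 0.8·(118 − 65) = 65 + 0.8·53 = 107.4.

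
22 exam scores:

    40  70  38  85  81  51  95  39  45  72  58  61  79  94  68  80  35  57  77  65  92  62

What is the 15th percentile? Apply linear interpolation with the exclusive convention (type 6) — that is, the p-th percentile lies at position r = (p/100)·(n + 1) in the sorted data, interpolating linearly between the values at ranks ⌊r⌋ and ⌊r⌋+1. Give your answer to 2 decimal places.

Sorted: 35, 38, 39, 40, 45, 51, 57, 58, 61, 62, 65, 68, 70, 72, 77, 79, 80, 81, 85, 92, 94, 95.
n = 22.
r = (15/100)·(22 + 1) = 3.45.
Rank 3 is 39 and rank 4 is 40.
Interpolate: 39 + 0.45·(40 − 39) = 39 + 0.45·1 = 39.45.

39.45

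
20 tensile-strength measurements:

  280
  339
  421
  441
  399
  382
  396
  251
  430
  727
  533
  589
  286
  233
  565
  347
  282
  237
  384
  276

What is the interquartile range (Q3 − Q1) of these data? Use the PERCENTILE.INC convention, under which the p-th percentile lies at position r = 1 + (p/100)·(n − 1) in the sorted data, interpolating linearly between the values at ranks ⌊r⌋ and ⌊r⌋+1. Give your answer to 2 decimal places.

Sorted: 233, 237, 251, 276, 280, 282, 286, 339, 347, 382, 384, 396, 399, 421, 430, 441, 533, 565, 589, 727.
n = 20.
P25: r = 5.75; ranks 5–6 are 280, 282; interpolating gives 281.5.
P75: r = 15.25; ranks 15–16 are 430, 441; interpolating gives 432.75.
Difference: 432.75 − 281.5 = 151.25.

151.25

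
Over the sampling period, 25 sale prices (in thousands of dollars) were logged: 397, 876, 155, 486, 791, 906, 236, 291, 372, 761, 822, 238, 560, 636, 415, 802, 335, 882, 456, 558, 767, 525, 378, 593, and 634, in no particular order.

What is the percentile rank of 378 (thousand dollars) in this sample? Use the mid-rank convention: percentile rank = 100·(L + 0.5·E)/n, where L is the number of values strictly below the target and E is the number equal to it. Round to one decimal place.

Sorted: 155, 236, 238, 291, 335, 372, 378, 397, 415, 456, 486, 525, 558, 560, 593, 634, 636, 761, 767, 791, 802, 822, 876, 882, 906.
Count below 378: L = 6; count equal: E = 1; n = 25.
Percentile rank = 100·(6 + 0.5·1)/25 = 100·6.5/25 = 26.

26.0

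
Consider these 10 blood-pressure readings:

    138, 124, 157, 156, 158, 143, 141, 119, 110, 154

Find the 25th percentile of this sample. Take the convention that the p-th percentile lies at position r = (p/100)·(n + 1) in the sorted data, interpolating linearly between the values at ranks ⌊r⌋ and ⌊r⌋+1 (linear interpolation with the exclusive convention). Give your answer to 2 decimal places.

122.75

Sorted: 110, 119, 124, 138, 141, 143, 154, 156, 157, 158.
n = 10.
r = (25/100)·(10 + 1) = 2.75.
Rank 2 is 119 and rank 3 is 124.
Interpolate: 119 + 0.75·(124 − 119) = 119 + 0.75·5 = 122.75.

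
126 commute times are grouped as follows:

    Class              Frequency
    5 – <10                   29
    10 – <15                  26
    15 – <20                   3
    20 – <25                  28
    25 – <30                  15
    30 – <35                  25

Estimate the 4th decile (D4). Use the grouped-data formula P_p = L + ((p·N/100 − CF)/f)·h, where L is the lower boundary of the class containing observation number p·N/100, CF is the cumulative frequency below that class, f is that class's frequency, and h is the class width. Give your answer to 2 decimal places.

N = 126; target position k = 40/100 · 126 = 50.4.
Cumulative frequencies: 29, 55, 58, 86, 101, 126.
Observation 50.4 falls in the class 10 – <15.
L = 10, CF = 29, f = 26, h = 5.
P40 = 10 + ((50.4 − 29)/26)·5 = 10 + 4.11538 = 14.1154.

14.12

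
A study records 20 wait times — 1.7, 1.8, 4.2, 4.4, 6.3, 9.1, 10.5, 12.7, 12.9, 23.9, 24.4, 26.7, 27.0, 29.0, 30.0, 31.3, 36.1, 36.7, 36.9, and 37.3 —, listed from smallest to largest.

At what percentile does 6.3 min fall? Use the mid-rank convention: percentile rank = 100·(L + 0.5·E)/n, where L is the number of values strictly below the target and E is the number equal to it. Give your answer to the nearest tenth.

22.5

Count below 6.3: L = 4; count equal: E = 1; n = 20.
Percentile rank = 100·(4 + 0.5·1)/20 = 100·4.5/20 = 22.5.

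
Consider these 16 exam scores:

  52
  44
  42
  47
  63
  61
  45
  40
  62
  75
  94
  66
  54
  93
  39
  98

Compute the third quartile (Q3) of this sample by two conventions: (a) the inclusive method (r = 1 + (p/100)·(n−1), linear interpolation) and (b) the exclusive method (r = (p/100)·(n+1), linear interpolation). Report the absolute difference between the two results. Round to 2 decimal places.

4.50

Sorted: 39, 40, 42, 44, 45, 47, 52, 54, 61, 62, 63, 66, 75, 93, 94, 98.
n = 16.
(a) r = 12.25; between ranks 12 (66) and 13 (75): 68.25.
(b) r = 12.75; between ranks 12 (66) and 13 (75): 72.75.
|68.25 − 72.75| = 4.5.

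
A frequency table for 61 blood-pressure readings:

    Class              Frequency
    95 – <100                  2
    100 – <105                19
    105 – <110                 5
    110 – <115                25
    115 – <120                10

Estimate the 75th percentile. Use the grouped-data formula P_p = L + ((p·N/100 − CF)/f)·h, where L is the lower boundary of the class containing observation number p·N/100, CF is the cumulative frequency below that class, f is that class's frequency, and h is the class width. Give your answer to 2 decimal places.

113.95

N = 61; target position k = 75/100 · 61 = 45.75.
Cumulative frequencies: 2, 21, 26, 51, 61.
Observation 45.75 falls in the class 110 – <115.
L = 110, CF = 26, f = 25, h = 5.
P75 = 110 + ((45.75 − 26)/25)·5 = 110 + 3.95 = 113.95.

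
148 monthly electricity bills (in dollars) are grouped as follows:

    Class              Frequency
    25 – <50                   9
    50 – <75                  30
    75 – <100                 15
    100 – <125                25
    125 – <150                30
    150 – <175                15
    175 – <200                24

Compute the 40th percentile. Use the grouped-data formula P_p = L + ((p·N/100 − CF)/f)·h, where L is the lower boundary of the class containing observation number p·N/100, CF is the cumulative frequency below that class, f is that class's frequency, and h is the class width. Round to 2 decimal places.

105.20

N = 148; target position k = 40/100 · 148 = 59.2.
Cumulative frequencies: 9, 39, 54, 79, 109, 124, 148.
Observation 59.2 falls in the class 100 – <125.
L = 100, CF = 54, f = 25, h = 25.
P40 = 100 + ((59.2 − 54)/25)·25 = 100 + 5.2 = 105.2.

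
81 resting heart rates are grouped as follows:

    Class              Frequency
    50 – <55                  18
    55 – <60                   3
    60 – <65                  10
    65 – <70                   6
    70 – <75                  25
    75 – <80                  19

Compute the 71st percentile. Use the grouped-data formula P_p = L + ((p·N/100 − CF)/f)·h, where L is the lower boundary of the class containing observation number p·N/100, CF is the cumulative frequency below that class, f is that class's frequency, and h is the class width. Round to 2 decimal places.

N = 81; target position k = 71/100 · 81 = 57.51.
Cumulative frequencies: 18, 21, 31, 37, 62, 81.
Observation 57.51 falls in the class 70 – <75.
L = 70, CF = 37, f = 25, h = 5.
P71 = 70 + ((57.51 − 37)/25)·5 = 70 + 4.102 = 74.102.

74.10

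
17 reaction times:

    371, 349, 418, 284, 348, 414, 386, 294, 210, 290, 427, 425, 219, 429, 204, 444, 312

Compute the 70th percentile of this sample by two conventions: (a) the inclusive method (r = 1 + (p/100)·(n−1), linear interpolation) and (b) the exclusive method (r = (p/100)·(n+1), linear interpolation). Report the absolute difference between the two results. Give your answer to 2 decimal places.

Sorted: 204, 210, 219, 284, 290, 294, 312, 348, 349, 371, 386, 414, 418, 425, 427, 429, 444.
n = 17.
(a) r = 12.2; between ranks 12 (414) and 13 (418): 414.8.
(b) r = 12.6; between ranks 12 (414) and 13 (418): 416.4.
|414.8 − 416.4| = 1.6.

1.60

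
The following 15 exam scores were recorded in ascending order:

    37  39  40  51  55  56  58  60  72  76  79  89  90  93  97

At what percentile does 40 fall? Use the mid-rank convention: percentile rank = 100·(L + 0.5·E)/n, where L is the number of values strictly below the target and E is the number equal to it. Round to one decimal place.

Count below 40: L = 2; count equal: E = 1; n = 15.
Percentile rank = 100·(2 + 0.5·1)/15 = 100·2.5/15 = 16.67.

16.7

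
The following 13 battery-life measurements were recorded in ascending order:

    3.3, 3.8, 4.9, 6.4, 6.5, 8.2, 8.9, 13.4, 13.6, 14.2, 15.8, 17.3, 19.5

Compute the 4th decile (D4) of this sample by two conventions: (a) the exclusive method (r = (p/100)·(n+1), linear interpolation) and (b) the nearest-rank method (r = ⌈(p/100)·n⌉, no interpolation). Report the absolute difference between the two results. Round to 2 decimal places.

0.68

n = 13.
(a) r = 5.6; between ranks 5 (6.5) and 6 (8.2): 7.52.
(b) the nearest-rank method: rank 6 → 8.2.
|7.52 − 8.2| = 0.68.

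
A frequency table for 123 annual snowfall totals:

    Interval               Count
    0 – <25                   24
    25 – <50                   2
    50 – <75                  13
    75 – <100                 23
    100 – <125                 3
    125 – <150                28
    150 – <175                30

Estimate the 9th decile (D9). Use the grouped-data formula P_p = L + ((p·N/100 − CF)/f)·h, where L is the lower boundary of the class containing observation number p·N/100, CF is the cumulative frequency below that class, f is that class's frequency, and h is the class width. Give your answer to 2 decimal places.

164.75

N = 123; target position k = 90/100 · 123 = 110.7.
Cumulative frequencies: 24, 26, 39, 62, 65, 93, 123.
Observation 110.7 falls in the class 150 – <175.
L = 150, CF = 93, f = 30, h = 25.
P90 = 150 + ((110.7 − 93)/30)·25 = 150 + 14.75 = 164.75.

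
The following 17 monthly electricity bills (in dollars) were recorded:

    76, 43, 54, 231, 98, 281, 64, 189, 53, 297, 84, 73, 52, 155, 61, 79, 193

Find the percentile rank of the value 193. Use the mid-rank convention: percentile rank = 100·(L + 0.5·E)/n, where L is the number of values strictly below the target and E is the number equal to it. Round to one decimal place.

79.4

Sorted: 43, 52, 53, 54, 61, 64, 73, 76, 79, 84, 98, 155, 189, 193, 231, 281, 297.
Count below 193: L = 13; count equal: E = 1; n = 17.
Percentile rank = 100·(13 + 0.5·1)/17 = 100·13.5/17 = 79.41.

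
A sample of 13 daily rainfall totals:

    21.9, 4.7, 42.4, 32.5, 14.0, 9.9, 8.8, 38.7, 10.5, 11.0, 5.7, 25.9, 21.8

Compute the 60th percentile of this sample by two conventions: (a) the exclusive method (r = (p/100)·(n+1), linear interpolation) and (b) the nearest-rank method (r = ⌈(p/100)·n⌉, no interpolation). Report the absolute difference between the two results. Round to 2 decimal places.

Sorted: 4.7, 5.7, 8.8, 9.9, 10.5, 11.0, 14.0, 21.8, 21.9, 25.9, 32.5, 38.7, 42.4.
n = 13.
(a) r = 8.4; between ranks 8 (21.8) and 9 (21.9): 21.84.
(b) the nearest-rank method: rank 8 → 21.8.
|21.84 − 21.8| = 0.04.

0.04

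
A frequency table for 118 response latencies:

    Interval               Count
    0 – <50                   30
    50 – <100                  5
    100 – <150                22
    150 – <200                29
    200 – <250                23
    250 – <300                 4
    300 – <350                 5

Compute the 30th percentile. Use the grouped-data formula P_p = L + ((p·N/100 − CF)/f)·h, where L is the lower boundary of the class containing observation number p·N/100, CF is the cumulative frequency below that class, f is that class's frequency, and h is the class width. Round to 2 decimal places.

100.91

N = 118; target position k = 30/100 · 118 = 35.4.
Cumulative frequencies: 30, 35, 57, 86, 109, 113, 118.
Observation 35.4 falls in the class 100 – <150.
L = 100, CF = 35, f = 22, h = 50.
P30 = 100 + ((35.4 − 35)/22)·50 = 100 + 0.909091 = 100.909.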